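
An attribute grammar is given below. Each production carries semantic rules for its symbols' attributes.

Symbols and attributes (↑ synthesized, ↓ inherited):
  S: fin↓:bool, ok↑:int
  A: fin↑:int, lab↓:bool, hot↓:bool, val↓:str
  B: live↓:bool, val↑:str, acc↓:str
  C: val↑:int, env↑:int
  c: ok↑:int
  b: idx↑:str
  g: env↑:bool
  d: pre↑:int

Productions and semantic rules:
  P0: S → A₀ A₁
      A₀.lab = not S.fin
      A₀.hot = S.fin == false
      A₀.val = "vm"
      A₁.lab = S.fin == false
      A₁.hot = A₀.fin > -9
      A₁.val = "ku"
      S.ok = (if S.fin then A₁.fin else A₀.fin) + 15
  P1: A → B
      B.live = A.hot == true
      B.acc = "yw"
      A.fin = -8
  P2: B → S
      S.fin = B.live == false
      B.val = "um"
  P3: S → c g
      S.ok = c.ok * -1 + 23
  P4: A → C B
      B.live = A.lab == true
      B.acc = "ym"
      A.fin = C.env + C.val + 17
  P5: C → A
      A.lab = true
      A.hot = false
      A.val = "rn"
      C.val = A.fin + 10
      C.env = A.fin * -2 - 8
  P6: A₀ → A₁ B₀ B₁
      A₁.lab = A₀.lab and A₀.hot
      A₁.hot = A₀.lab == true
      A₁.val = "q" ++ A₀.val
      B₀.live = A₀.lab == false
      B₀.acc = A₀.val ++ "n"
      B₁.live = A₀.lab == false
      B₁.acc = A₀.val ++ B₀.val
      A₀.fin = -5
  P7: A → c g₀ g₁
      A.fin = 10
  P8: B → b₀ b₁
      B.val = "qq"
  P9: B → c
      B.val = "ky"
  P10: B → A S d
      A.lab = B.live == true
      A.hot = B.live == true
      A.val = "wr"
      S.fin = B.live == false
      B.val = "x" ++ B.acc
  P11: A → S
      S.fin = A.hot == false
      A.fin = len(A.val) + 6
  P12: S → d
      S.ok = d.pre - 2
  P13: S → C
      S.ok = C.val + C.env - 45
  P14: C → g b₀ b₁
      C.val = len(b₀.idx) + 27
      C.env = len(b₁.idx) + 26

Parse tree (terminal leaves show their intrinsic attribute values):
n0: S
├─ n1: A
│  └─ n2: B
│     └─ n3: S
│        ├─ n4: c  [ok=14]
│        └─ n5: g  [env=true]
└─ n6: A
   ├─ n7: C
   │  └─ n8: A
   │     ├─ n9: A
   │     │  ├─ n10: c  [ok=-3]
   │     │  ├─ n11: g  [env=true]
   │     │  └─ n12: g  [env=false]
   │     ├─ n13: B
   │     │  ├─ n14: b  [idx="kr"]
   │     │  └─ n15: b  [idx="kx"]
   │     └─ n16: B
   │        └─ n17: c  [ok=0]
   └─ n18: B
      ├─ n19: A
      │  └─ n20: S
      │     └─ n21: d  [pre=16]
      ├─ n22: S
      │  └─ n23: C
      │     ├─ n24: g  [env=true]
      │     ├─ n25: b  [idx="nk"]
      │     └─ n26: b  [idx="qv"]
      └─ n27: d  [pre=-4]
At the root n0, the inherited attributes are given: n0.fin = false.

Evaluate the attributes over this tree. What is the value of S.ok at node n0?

1. n0.fin = false  [given at root]
2. n1.lab = true  [not S.fin]
3. n1.hot = true  [S.fin == false]
4. n1.val = "vm"  ["vm"]
5. n2.live = true  [A.hot == true]
6. n2.acc = "yw"  ["yw"]
7. n3.fin = false  [B.live == false]
8. n4.ok = 14  [terminal]
9. n5.env = true  [terminal]
10. n3.ok = 9  [c.ok * -1 + 23]
11. n2.val = "um"  ["um"]
12. n1.fin = -8  [-8]
13. n6.lab = true  [S.fin == false]
14. n6.hot = true  [A₀.fin > -9]
15. n6.val = "ku"  ["ku"]
16. n8.lab = true  [true]
17. n8.hot = false  [false]
18. n8.val = "rn"  ["rn"]
19. n9.lab = false  [A₀.lab and A₀.hot]
20. n9.hot = true  [A₀.lab == true]
21. n9.val = "qrn"  ["q" ++ A₀.val]
22. n10.ok = -3  [terminal]
23. n11.env = true  [terminal]
24. n12.env = false  [terminal]
25. n9.fin = 10  [10]
26. n13.live = false  [A₀.lab == false]
27. n13.acc = "rnn"  [A₀.val ++ "n"]
28. n14.idx = "kr"  [terminal]
29. n15.idx = "kx"  [terminal]
30. n13.val = "qq"  ["qq"]
31. n16.live = false  [A₀.lab == false]
32. n16.acc = "rnqq"  [A₀.val ++ B₀.val]
33. n17.ok = 0  [terminal]
34. n16.val = "ky"  ["ky"]
35. n8.fin = -5  [-5]
36. n7.val = 5  [A.fin + 10]
37. n7.env = 2  [A.fin * -2 - 8]
38. n18.live = true  [A.lab == true]
39. n18.acc = "ym"  ["ym"]
40. n19.lab = true  [B.live == true]
41. n19.hot = true  [B.live == true]
42. n19.val = "wr"  ["wr"]
43. n20.fin = false  [A.hot == false]
44. n21.pre = 16  [terminal]
45. n20.ok = 14  [d.pre - 2]
46. n19.fin = 8  [len(A.val) + 6]
47. n22.fin = false  [B.live == false]
48. n24.env = true  [terminal]
49. n25.idx = "nk"  [terminal]
50. n26.idx = "qv"  [terminal]
51. n23.val = 29  [len(b₀.idx) + 27]
52. n23.env = 28  [len(b₁.idx) + 26]
53. n22.ok = 12  [C.val + C.env - 45]
54. n27.pre = -4  [terminal]
55. n18.val = "xym"  ["x" ++ B.acc]
56. n6.fin = 24  [C.env + C.val + 17]
57. n0.ok = 7  [(if S.fin then A₁.fin else A₀.fin) + 15]

7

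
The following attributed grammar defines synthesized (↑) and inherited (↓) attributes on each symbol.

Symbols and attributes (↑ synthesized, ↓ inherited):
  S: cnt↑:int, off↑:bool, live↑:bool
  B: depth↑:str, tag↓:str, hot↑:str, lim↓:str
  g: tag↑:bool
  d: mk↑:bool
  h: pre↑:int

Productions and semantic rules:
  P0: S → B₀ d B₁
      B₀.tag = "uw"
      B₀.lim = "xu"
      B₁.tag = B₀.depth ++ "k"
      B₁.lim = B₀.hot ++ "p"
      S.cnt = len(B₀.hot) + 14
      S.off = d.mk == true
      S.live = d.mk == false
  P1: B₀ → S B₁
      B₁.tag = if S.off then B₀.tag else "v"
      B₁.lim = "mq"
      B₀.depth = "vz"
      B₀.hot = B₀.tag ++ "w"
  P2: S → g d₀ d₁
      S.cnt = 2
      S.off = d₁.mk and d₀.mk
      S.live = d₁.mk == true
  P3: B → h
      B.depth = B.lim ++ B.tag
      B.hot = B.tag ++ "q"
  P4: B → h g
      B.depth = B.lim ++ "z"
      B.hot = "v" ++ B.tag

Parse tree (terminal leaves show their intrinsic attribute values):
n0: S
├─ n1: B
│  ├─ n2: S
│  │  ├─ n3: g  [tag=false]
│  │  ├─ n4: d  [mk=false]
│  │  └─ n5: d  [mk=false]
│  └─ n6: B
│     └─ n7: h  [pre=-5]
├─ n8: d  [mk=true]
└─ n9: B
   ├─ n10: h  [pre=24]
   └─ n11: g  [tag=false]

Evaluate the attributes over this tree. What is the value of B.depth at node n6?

1. n1.tag = "uw"  ["uw"]
2. n1.lim = "xu"  ["xu"]
3. n3.tag = false  [terminal]
4. n4.mk = false  [terminal]
5. n5.mk = false  [terminal]
6. n2.cnt = 2  [2]
7. n2.off = false  [d₁.mk and d₀.mk]
8. n2.live = false  [d₁.mk == true]
9. n6.tag = "v"  [if S.off then B₀.tag else "v"]
10. n6.lim = "mq"  ["mq"]
11. n7.pre = -5  [terminal]
12. n6.depth = "mqv"  [B.lim ++ B.tag]
13. n6.hot = "vq"  [B.tag ++ "q"]
14. n1.depth = "vz"  ["vz"]
15. n1.hot = "uww"  [B₀.tag ++ "w"]
16. n8.mk = true  [terminal]
17. n9.tag = "vzk"  [B₀.depth ++ "k"]
18. n9.lim = "uwwp"  [B₀.hot ++ "p"]
19. n10.pre = 24  [terminal]
20. n11.tag = false  [terminal]
21. n9.depth = "uwwpz"  [B.lim ++ "z"]
22. n9.hot = "vvzk"  ["v" ++ B.tag]
23. n0.cnt = 17  [len(B₀.hot) + 14]
24. n0.off = true  [d.mk == true]
25. n0.live = false  [d.mk == false]

"mqv"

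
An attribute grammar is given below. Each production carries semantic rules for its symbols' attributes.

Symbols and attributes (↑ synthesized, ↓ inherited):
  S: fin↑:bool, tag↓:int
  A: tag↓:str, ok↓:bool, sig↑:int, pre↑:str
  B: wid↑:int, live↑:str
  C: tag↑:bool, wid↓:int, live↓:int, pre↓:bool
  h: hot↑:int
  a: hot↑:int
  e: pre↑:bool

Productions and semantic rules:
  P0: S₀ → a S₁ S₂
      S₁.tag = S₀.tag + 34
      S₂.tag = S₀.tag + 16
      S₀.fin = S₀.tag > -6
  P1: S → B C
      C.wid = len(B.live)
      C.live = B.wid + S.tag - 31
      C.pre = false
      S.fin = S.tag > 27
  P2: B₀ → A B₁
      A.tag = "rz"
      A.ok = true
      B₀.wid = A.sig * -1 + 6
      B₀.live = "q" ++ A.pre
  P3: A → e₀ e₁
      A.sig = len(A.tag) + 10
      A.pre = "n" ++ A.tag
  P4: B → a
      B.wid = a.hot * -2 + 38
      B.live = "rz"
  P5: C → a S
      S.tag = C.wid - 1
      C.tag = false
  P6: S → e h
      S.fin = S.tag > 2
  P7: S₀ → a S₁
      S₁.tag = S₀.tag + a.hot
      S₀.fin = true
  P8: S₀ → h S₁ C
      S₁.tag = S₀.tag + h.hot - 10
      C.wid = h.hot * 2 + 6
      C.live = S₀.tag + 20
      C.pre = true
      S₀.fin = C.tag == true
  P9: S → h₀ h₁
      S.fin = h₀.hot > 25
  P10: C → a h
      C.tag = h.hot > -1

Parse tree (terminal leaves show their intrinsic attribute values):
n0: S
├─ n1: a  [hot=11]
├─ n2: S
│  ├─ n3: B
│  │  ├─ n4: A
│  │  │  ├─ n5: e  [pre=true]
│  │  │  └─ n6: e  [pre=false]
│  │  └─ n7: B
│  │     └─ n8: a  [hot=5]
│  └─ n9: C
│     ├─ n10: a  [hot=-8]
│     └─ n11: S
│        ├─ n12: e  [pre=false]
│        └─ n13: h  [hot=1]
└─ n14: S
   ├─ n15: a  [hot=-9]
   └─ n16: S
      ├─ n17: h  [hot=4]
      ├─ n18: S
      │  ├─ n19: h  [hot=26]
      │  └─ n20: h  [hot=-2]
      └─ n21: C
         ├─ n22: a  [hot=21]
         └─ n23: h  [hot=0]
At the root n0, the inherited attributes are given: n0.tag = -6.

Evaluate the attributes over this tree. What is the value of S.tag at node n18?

-5

1. n0.tag = -6  [given at root]
2. n1.hot = 11  [terminal]
3. n2.tag = 28  [S₀.tag + 34]
4. n4.tag = "rz"  ["rz"]
5. n4.ok = true  [true]
6. n5.pre = true  [terminal]
7. n6.pre = false  [terminal]
8. n4.sig = 12  [len(A.tag) + 10]
9. n4.pre = "nrz"  ["n" ++ A.tag]
10. n8.hot = 5  [terminal]
11. n7.wid = 28  [a.hot * -2 + 38]
12. n7.live = "rz"  ["rz"]
13. n3.wid = -6  [A.sig * -1 + 6]
14. n3.live = "qnrz"  ["q" ++ A.pre]
15. n9.wid = 4  [len(B.live)]
16. n9.live = -9  [B.wid + S.tag - 31]
17. n9.pre = false  [false]
18. n10.hot = -8  [terminal]
19. n11.tag = 3  [C.wid - 1]
20. n12.pre = false  [terminal]
21. n13.hot = 1  [terminal]
22. n11.fin = true  [S.tag > 2]
23. n9.tag = false  [false]
24. n2.fin = true  [S.tag > 27]
25. n14.tag = 10  [S₀.tag + 16]
26. n15.hot = -9  [terminal]
27. n16.tag = 1  [S₀.tag + a.hot]
28. n17.hot = 4  [terminal]
29. n18.tag = -5  [S₀.tag + h.hot - 10]
30. n19.hot = 26  [terminal]
31. n20.hot = -2  [terminal]
32. n18.fin = true  [h₀.hot > 25]
33. n21.wid = 14  [h.hot * 2 + 6]
34. n21.live = 21  [S₀.tag + 20]
35. n21.pre = true  [true]
36. n22.hot = 21  [terminal]
37. n23.hot = 0  [terminal]
38. n21.tag = true  [h.hot > -1]
39. n16.fin = true  [C.tag == true]
40. n14.fin = true  [true]
41. n0.fin = false  [S₀.tag > -6]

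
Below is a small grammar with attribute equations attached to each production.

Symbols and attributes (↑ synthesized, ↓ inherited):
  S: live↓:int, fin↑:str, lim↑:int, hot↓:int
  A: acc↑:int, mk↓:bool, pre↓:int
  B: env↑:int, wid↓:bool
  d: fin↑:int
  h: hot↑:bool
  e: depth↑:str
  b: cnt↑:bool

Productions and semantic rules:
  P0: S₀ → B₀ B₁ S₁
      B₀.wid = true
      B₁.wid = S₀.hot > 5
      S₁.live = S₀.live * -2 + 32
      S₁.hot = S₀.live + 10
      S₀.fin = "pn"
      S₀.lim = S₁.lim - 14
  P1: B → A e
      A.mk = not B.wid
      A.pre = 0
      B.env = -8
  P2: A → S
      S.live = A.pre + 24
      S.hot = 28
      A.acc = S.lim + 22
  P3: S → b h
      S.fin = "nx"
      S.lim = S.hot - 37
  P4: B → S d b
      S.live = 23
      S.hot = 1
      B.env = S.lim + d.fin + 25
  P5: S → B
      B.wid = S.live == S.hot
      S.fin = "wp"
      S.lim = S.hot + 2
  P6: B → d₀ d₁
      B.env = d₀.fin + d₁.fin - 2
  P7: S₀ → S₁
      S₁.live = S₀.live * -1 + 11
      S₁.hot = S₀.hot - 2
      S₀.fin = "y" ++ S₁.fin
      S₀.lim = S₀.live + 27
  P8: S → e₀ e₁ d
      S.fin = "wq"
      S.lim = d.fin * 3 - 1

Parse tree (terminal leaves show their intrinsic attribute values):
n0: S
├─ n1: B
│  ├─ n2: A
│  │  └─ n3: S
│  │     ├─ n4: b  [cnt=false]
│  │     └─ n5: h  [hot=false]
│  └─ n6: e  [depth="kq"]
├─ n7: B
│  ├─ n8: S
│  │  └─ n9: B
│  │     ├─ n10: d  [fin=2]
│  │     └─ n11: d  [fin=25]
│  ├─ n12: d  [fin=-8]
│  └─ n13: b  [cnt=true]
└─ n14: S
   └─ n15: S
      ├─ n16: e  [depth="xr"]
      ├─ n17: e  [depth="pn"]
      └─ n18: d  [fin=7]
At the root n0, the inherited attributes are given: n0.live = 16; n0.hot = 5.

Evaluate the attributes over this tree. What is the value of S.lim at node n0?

1. n0.live = 16  [given at root]
2. n0.hot = 5  [given at root]
3. n1.wid = true  [true]
4. n2.mk = false  [not B.wid]
5. n2.pre = 0  [0]
6. n3.live = 24  [A.pre + 24]
7. n3.hot = 28  [28]
8. n4.cnt = false  [terminal]
9. n5.hot = false  [terminal]
10. n3.fin = "nx"  ["nx"]
11. n3.lim = -9  [S.hot - 37]
12. n2.acc = 13  [S.lim + 22]
13. n6.depth = "kq"  [terminal]
14. n1.env = -8  [-8]
15. n7.wid = false  [S₀.hot > 5]
16. n8.live = 23  [23]
17. n8.hot = 1  [1]
18. n9.wid = false  [S.live == S.hot]
19. n10.fin = 2  [terminal]
20. n11.fin = 25  [terminal]
21. n9.env = 25  [d₀.fin + d₁.fin - 2]
22. n8.fin = "wp"  ["wp"]
23. n8.lim = 3  [S.hot + 2]
24. n12.fin = -8  [terminal]
25. n13.cnt = true  [terminal]
26. n7.env = 20  [S.lim + d.fin + 25]
27. n14.live = 0  [S₀.live * -2 + 32]
28. n14.hot = 26  [S₀.live + 10]
29. n15.live = 11  [S₀.live * -1 + 11]
30. n15.hot = 24  [S₀.hot - 2]
31. n16.depth = "xr"  [terminal]
32. n17.depth = "pn"  [terminal]
33. n18.fin = 7  [terminal]
34. n15.fin = "wq"  ["wq"]
35. n15.lim = 20  [d.fin * 3 - 1]
36. n14.fin = "ywq"  ["y" ++ S₁.fin]
37. n14.lim = 27  [S₀.live + 27]
38. n0.fin = "pn"  ["pn"]
39. n0.lim = 13  [S₁.lim - 14]

13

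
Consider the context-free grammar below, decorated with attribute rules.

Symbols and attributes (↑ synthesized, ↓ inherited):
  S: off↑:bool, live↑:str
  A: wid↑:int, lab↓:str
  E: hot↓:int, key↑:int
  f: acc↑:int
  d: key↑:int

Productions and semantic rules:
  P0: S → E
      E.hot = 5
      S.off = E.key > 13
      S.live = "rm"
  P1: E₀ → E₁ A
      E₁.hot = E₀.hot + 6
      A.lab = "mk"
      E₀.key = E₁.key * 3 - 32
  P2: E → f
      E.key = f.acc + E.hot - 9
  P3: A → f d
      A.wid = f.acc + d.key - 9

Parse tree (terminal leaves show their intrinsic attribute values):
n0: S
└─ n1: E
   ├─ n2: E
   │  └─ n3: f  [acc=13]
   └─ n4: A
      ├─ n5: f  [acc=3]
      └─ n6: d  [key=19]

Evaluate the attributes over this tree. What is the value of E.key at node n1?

1. n1.hot = 5  [5]
2. n2.hot = 11  [E₀.hot + 6]
3. n3.acc = 13  [terminal]
4. n2.key = 15  [f.acc + E.hot - 9]
5. n4.lab = "mk"  ["mk"]
6. n5.acc = 3  [terminal]
7. n6.key = 19  [terminal]
8. n4.wid = 13  [f.acc + d.key - 9]
9. n1.key = 13  [E₁.key * 3 - 32]
10. n0.off = false  [E.key > 13]
11. n0.live = "rm"  ["rm"]

13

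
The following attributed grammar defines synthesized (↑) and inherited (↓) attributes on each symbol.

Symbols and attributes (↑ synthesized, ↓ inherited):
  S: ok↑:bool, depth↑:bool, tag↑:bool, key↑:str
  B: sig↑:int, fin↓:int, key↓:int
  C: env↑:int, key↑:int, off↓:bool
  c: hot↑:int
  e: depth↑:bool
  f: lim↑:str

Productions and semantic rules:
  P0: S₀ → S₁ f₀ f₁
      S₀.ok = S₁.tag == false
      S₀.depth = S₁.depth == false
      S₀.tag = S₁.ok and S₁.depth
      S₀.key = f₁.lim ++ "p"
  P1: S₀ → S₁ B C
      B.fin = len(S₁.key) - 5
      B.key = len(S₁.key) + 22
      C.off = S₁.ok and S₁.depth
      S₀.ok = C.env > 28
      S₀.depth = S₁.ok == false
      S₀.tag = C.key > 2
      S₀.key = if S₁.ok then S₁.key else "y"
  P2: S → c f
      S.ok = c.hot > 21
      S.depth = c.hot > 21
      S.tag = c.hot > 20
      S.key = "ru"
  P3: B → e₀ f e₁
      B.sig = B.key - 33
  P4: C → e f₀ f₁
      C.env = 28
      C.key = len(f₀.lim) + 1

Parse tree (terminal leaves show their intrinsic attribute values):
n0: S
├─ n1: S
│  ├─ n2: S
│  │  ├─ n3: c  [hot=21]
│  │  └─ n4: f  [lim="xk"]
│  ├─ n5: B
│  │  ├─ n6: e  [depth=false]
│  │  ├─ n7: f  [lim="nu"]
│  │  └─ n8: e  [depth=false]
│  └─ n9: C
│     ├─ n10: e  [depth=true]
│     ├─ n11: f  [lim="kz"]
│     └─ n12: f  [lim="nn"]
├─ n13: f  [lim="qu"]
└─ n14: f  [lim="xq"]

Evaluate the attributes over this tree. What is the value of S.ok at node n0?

1. n3.hot = 21  [terminal]
2. n4.lim = "xk"  [terminal]
3. n2.ok = false  [c.hot > 21]
4. n2.depth = false  [c.hot > 21]
5. n2.tag = true  [c.hot > 20]
6. n2.key = "ru"  ["ru"]
7. n5.fin = -3  [len(S₁.key) - 5]
8. n5.key = 24  [len(S₁.key) + 22]
9. n6.depth = false  [terminal]
10. n7.lim = "nu"  [terminal]
11. n8.depth = false  [terminal]
12. n5.sig = -9  [B.key - 33]
13. n9.off = false  [S₁.ok and S₁.depth]
14. n10.depth = true  [terminal]
15. n11.lim = "kz"  [terminal]
16. n12.lim = "nn"  [terminal]
17. n9.env = 28  [28]
18. n9.key = 3  [len(f₀.lim) + 1]
19. n1.ok = false  [C.env > 28]
20. n1.depth = true  [S₁.ok == false]
21. n1.tag = true  [C.key > 2]
22. n1.key = "y"  [if S₁.ok then S₁.key else "y"]
23. n13.lim = "qu"  [terminal]
24. n14.lim = "xq"  [terminal]
25. n0.ok = false  [S₁.tag == false]
26. n0.depth = false  [S₁.depth == false]
27. n0.tag = false  [S₁.ok and S₁.depth]
28. n0.key = "xqp"  [f₁.lim ++ "p"]

false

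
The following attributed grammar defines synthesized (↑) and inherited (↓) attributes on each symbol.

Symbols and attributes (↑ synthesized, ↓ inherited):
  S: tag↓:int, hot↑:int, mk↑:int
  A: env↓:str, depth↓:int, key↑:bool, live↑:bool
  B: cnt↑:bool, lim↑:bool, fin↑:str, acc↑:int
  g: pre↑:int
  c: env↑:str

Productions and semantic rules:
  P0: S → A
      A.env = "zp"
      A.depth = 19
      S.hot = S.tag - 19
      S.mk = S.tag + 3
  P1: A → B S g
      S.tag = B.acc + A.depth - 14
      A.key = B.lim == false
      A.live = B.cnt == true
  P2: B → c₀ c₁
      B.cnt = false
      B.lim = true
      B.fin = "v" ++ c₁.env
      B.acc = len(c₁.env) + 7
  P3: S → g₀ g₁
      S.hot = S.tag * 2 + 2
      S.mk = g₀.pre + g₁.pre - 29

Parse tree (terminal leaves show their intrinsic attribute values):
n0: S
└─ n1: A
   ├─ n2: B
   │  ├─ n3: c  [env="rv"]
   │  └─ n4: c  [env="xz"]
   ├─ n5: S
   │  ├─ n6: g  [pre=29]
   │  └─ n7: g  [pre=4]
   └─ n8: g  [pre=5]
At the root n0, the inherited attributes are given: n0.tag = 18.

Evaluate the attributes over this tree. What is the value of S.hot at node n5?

1. n0.tag = 18  [given at root]
2. n1.env = "zp"  ["zp"]
3. n1.depth = 19  [19]
4. n3.env = "rv"  [terminal]
5. n4.env = "xz"  [terminal]
6. n2.cnt = false  [false]
7. n2.lim = true  [true]
8. n2.fin = "vxz"  ["v" ++ c₁.env]
9. n2.acc = 9  [len(c₁.env) + 7]
10. n5.tag = 14  [B.acc + A.depth - 14]
11. n6.pre = 29  [terminal]
12. n7.pre = 4  [terminal]
13. n5.hot = 30  [S.tag * 2 + 2]
14. n5.mk = 4  [g₀.pre + g₁.pre - 29]
15. n8.pre = 5  [terminal]
16. n1.key = false  [B.lim == false]
17. n1.live = false  [B.cnt == true]
18. n0.hot = -1  [S.tag - 19]
19. n0.mk = 21  [S.tag + 3]

30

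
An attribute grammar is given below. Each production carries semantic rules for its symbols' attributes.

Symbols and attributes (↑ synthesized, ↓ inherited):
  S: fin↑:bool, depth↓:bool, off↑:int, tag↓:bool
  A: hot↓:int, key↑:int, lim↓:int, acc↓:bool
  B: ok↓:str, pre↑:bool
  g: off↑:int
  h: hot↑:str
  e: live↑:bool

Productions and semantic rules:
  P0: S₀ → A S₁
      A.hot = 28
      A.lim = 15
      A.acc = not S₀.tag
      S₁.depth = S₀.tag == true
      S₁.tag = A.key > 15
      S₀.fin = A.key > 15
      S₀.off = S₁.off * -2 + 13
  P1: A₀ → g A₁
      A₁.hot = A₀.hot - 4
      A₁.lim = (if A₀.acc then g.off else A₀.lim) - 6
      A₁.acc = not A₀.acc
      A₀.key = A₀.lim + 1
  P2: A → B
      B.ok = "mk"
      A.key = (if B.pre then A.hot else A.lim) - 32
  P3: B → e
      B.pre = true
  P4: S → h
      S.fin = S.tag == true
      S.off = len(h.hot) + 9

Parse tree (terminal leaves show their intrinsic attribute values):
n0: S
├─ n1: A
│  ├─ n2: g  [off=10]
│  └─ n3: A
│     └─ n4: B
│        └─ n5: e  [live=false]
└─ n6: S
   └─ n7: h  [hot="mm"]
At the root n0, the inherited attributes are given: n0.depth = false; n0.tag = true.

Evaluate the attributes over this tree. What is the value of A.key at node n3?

1. n0.depth = false  [given at root]
2. n0.tag = true  [given at root]
3. n1.hot = 28  [28]
4. n1.lim = 15  [15]
5. n1.acc = false  [not S₀.tag]
6. n2.off = 10  [terminal]
7. n3.hot = 24  [A₀.hot - 4]
8. n3.lim = 9  [(if A₀.acc then g.off else A₀.lim) - 6]
9. n3.acc = true  [not A₀.acc]
10. n4.ok = "mk"  ["mk"]
11. n5.live = false  [terminal]
12. n4.pre = true  [true]
13. n3.key = -8  [(if B.pre then A.hot else A.lim) - 32]
14. n1.key = 16  [A₀.lim + 1]
15. n6.depth = true  [S₀.tag == true]
16. n6.tag = true  [A.key > 15]
17. n7.hot = "mm"  [terminal]
18. n6.fin = true  [S.tag == true]
19. n6.off = 11  [len(h.hot) + 9]
20. n0.fin = true  [A.key > 15]
21. n0.off = -9  [S₁.off * -2 + 13]

-8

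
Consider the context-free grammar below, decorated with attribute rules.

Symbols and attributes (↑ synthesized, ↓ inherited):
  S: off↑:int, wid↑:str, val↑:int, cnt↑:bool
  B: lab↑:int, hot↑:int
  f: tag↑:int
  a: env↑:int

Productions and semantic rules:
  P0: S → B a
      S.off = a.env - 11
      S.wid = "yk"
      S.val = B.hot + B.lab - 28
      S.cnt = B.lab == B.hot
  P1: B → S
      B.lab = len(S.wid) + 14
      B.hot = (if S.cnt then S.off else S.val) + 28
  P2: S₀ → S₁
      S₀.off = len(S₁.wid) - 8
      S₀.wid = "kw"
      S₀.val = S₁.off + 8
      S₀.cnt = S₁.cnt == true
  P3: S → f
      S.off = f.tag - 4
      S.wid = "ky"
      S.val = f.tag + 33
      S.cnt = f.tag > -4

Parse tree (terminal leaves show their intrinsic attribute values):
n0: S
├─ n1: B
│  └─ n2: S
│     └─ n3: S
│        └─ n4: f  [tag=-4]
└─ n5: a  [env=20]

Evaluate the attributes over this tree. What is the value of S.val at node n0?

1. n4.tag = -4  [terminal]
2. n3.off = -8  [f.tag - 4]
3. n3.wid = "ky"  ["ky"]
4. n3.val = 29  [f.tag + 33]
5. n3.cnt = false  [f.tag > -4]
6. n2.off = -6  [len(S₁.wid) - 8]
7. n2.wid = "kw"  ["kw"]
8. n2.val = 0  [S₁.off + 8]
9. n2.cnt = false  [S₁.cnt == true]
10. n1.lab = 16  [len(S.wid) + 14]
11. n1.hot = 28  [(if S.cnt then S.off else S.val) + 28]
12. n5.env = 20  [terminal]
13. n0.off = 9  [a.env - 11]
14. n0.wid = "yk"  ["yk"]
15. n0.val = 16  [B.hot + B.lab - 28]
16. n0.cnt = false  [B.lab == B.hot]

16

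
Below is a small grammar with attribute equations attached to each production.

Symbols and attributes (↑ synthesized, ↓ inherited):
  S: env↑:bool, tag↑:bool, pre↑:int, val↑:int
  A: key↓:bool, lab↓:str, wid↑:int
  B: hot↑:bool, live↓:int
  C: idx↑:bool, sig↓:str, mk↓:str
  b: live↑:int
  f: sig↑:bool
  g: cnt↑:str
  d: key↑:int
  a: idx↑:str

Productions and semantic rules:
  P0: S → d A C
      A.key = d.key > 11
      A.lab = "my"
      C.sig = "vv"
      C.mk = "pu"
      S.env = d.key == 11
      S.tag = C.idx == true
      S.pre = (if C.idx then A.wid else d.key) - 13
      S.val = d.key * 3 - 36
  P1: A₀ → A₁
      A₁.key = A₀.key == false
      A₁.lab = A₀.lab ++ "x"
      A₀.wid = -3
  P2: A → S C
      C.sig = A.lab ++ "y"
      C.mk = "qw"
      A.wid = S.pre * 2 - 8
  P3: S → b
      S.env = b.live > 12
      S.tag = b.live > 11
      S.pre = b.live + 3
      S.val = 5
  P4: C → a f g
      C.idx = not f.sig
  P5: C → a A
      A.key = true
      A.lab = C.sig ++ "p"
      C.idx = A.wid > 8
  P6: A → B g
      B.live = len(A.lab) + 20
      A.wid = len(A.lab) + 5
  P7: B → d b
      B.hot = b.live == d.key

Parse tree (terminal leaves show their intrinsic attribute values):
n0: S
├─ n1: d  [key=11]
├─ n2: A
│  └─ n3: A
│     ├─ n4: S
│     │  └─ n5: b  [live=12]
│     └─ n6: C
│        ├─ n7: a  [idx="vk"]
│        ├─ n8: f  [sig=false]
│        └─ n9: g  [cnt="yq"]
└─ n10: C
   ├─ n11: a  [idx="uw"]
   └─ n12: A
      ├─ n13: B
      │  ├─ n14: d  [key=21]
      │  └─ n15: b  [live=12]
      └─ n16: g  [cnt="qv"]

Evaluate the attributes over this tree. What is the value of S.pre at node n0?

-2

1. n1.key = 11  [terminal]
2. n2.key = false  [d.key > 11]
3. n2.lab = "my"  ["my"]
4. n3.key = true  [A₀.key == false]
5. n3.lab = "myx"  [A₀.lab ++ "x"]
6. n5.live = 12  [terminal]
7. n4.env = false  [b.live > 12]
8. n4.tag = true  [b.live > 11]
9. n4.pre = 15  [b.live + 3]
10. n4.val = 5  [5]
11. n6.sig = "myxy"  [A.lab ++ "y"]
12. n6.mk = "qw"  ["qw"]
13. n7.idx = "vk"  [terminal]
14. n8.sig = false  [terminal]
15. n9.cnt = "yq"  [terminal]
16. n6.idx = true  [not f.sig]
17. n3.wid = 22  [S.pre * 2 - 8]
18. n2.wid = -3  [-3]
19. n10.sig = "vv"  ["vv"]
20. n10.mk = "pu"  ["pu"]
21. n11.idx = "uw"  [terminal]
22. n12.key = true  [true]
23. n12.lab = "vvp"  [C.sig ++ "p"]
24. n13.live = 23  [len(A.lab) + 20]
25. n14.key = 21  [terminal]
26. n15.live = 12  [terminal]
27. n13.hot = false  [b.live == d.key]
28. n16.cnt = "qv"  [terminal]
29. n12.wid = 8  [len(A.lab) + 5]
30. n10.idx = false  [A.wid > 8]
31. n0.env = true  [d.key == 11]
32. n0.tag = false  [C.idx == true]
33. n0.pre = -2  [(if C.idx then A.wid else d.key) - 13]
34. n0.val = -3  [d.key * 3 - 36]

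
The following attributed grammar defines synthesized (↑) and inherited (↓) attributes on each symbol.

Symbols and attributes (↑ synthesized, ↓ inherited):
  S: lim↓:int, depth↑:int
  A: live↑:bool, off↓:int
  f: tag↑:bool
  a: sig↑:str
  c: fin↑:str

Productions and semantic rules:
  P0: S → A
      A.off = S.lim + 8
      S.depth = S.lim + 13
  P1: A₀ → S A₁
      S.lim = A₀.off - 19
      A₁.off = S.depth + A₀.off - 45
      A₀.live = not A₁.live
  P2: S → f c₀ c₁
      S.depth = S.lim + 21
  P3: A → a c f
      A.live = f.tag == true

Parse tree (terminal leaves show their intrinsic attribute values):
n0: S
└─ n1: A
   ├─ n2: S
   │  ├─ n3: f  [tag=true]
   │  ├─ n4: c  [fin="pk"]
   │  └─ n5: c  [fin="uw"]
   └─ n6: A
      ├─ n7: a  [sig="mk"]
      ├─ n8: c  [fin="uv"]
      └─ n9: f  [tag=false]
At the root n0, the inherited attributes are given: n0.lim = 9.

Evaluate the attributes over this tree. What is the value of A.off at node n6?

1. n0.lim = 9  [given at root]
2. n1.off = 17  [S.lim + 8]
3. n2.lim = -2  [A₀.off - 19]
4. n3.tag = true  [terminal]
5. n4.fin = "pk"  [terminal]
6. n5.fin = "uw"  [terminal]
7. n2.depth = 19  [S.lim + 21]
8. n6.off = -9  [S.depth + A₀.off - 45]
9. n7.sig = "mk"  [terminal]
10. n8.fin = "uv"  [terminal]
11. n9.tag = false  [terminal]
12. n6.live = false  [f.tag == true]
13. n1.live = true  [not A₁.live]
14. n0.depth = 22  [S.lim + 13]

-9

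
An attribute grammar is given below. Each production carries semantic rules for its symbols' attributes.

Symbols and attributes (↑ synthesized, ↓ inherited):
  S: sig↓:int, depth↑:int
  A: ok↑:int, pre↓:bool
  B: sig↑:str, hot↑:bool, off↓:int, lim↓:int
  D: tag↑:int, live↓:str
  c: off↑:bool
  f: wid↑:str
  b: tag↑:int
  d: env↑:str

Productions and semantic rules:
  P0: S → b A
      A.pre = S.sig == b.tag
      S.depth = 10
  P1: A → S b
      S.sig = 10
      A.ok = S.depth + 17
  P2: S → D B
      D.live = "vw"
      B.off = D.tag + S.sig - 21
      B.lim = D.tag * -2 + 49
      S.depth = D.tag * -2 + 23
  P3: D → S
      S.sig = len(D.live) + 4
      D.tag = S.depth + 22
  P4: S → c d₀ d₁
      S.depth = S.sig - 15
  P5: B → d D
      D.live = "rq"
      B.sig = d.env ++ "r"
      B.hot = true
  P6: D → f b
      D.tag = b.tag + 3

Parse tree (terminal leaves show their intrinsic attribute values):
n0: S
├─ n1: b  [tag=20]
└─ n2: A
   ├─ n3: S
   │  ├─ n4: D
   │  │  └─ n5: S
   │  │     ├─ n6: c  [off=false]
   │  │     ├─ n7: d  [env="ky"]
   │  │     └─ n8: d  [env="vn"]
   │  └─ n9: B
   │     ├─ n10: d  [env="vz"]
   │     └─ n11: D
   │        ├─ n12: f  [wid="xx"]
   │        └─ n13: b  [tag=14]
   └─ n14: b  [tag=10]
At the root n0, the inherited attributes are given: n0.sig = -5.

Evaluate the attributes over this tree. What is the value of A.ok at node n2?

14

1. n0.sig = -5  [given at root]
2. n1.tag = 20  [terminal]
3. n2.pre = false  [S.sig == b.tag]
4. n3.sig = 10  [10]
5. n4.live = "vw"  ["vw"]
6. n5.sig = 6  [len(D.live) + 4]
7. n6.off = false  [terminal]
8. n7.env = "ky"  [terminal]
9. n8.env = "vn"  [terminal]
10. n5.depth = -9  [S.sig - 15]
11. n4.tag = 13  [S.depth + 22]
12. n9.off = 2  [D.tag + S.sig - 21]
13. n9.lim = 23  [D.tag * -2 + 49]
14. n10.env = "vz"  [terminal]
15. n11.live = "rq"  ["rq"]
16. n12.wid = "xx"  [terminal]
17. n13.tag = 14  [terminal]
18. n11.tag = 17  [b.tag + 3]
19. n9.sig = "vzr"  [d.env ++ "r"]
20. n9.hot = true  [true]
21. n3.depth = -3  [D.tag * -2 + 23]
22. n14.tag = 10  [terminal]
23. n2.ok = 14  [S.depth + 17]
24. n0.depth = 10  [10]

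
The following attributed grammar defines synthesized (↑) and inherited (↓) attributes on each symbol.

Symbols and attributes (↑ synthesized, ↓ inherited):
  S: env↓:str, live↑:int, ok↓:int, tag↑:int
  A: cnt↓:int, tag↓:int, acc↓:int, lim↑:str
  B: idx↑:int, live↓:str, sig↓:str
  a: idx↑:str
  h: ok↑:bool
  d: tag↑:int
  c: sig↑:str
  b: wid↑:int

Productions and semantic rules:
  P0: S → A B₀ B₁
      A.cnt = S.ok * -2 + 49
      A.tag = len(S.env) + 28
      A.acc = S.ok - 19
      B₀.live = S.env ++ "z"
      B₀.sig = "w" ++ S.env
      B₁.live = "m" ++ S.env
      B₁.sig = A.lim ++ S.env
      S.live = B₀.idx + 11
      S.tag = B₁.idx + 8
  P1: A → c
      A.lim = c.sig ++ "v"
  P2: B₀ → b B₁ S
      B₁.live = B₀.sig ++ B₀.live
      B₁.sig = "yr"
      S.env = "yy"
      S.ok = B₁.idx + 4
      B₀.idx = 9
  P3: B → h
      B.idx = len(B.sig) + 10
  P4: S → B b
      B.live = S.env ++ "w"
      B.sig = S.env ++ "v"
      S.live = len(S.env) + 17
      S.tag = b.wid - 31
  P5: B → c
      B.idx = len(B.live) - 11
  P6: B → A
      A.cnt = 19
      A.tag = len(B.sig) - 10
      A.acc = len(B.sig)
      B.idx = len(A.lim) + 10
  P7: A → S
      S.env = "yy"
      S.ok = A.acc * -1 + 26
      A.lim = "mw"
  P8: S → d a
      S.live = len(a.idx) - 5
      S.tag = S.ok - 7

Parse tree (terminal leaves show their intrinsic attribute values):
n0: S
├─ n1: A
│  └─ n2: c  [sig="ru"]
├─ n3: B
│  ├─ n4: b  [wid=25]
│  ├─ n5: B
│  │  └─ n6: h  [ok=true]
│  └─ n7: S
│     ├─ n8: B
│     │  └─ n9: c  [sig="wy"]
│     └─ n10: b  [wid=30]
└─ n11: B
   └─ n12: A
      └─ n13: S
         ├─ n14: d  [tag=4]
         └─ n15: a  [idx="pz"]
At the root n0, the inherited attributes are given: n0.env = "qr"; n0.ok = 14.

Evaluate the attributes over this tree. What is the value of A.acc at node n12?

5

1. n0.env = "qr"  [given at root]
2. n0.ok = 14  [given at root]
3. n1.cnt = 21  [S.ok * -2 + 49]
4. n1.tag = 30  [len(S.env) + 28]
5. n1.acc = -5  [S.ok - 19]
6. n2.sig = "ru"  [terminal]
7. n1.lim = "ruv"  [c.sig ++ "v"]
8. n3.live = "qrz"  [S.env ++ "z"]
9. n3.sig = "wqr"  ["w" ++ S.env]
10. n4.wid = 25  [terminal]
11. n5.live = "wqrqrz"  [B₀.sig ++ B₀.live]
12. n5.sig = "yr"  ["yr"]
13. n6.ok = true  [terminal]
14. n5.idx = 12  [len(B.sig) + 10]
15. n7.env = "yy"  ["yy"]
16. n7.ok = 16  [B₁.idx + 4]
17. n8.live = "yyw"  [S.env ++ "w"]
18. n8.sig = "yyv"  [S.env ++ "v"]
19. n9.sig = "wy"  [terminal]
20. n8.idx = -8  [len(B.live) - 11]
21. n10.wid = 30  [terminal]
22. n7.live = 19  [len(S.env) + 17]
23. n7.tag = -1  [b.wid - 31]
24. n3.idx = 9  [9]
25. n11.live = "mqr"  ["m" ++ S.env]
26. n11.sig = "ruvqr"  [A.lim ++ S.env]
27. n12.cnt = 19  [19]
28. n12.tag = -5  [len(B.sig) - 10]
29. n12.acc = 5  [len(B.sig)]
30. n13.env = "yy"  ["yy"]
31. n13.ok = 21  [A.acc * -1 + 26]
32. n14.tag = 4  [terminal]
33. n15.idx = "pz"  [terminal]
34. n13.live = -3  [len(a.idx) - 5]
35. n13.tag = 14  [S.ok - 7]
36. n12.lim = "mw"  ["mw"]
37. n11.idx = 12  [len(A.lim) + 10]
38. n0.live = 20  [B₀.idx + 11]
39. n0.tag = 20  [B₁.idx + 8]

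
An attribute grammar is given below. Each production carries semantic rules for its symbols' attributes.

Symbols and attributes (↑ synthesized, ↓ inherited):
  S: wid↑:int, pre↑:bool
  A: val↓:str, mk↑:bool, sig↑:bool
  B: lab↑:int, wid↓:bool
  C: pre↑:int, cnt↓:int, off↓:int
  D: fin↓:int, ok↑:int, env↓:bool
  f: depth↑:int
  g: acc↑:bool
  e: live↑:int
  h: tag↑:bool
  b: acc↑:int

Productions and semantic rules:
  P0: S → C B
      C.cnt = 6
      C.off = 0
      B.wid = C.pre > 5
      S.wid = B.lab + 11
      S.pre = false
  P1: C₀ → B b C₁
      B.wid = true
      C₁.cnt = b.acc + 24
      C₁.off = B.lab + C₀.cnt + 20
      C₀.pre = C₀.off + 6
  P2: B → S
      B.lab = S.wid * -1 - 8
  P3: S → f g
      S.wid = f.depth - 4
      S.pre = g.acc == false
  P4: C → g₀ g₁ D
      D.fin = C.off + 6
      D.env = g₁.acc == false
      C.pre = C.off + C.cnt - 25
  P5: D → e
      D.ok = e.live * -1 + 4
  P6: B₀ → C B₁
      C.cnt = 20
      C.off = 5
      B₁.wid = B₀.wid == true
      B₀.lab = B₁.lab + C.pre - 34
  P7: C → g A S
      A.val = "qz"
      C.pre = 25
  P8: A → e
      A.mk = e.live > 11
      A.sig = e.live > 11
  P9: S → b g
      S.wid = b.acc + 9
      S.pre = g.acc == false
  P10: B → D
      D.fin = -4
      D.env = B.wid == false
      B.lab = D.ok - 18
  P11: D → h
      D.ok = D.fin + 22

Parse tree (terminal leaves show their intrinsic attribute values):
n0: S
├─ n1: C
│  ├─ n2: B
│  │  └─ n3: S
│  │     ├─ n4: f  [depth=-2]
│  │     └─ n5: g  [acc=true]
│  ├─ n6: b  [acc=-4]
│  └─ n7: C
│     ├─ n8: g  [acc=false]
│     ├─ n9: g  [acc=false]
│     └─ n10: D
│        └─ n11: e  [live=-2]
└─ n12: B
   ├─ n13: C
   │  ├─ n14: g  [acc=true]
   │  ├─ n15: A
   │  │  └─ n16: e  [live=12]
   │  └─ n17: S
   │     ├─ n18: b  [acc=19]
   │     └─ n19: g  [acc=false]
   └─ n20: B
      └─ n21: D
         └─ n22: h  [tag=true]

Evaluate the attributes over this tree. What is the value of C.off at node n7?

24

1. n1.cnt = 6  [6]
2. n1.off = 0  [0]
3. n2.wid = true  [true]
4. n4.depth = -2  [terminal]
5. n5.acc = true  [terminal]
6. n3.wid = -6  [f.depth - 4]
7. n3.pre = false  [g.acc == false]
8. n2.lab = -2  [S.wid * -1 - 8]
9. n6.acc = -4  [terminal]
10. n7.cnt = 20  [b.acc + 24]
11. n7.off = 24  [B.lab + C₀.cnt + 20]
12. n8.acc = false  [terminal]
13. n9.acc = false  [terminal]
14. n10.fin = 30  [C.off + 6]
15. n10.env = true  [g₁.acc == false]
16. n11.live = -2  [terminal]
17. n10.ok = 6  [e.live * -1 + 4]
18. n7.pre = 19  [C.off + C.cnt - 25]
19. n1.pre = 6  [C₀.off + 6]
20. n12.wid = true  [C.pre > 5]
21. n13.cnt = 20  [20]
22. n13.off = 5  [5]
23. n14.acc = true  [terminal]
24. n15.val = "qz"  ["qz"]
25. n16.live = 12  [terminal]
26. n15.mk = true  [e.live > 11]
27. n15.sig = true  [e.live > 11]
28. n18.acc = 19  [terminal]
29. n19.acc = false  [terminal]
30. n17.wid = 28  [b.acc + 9]
31. n17.pre = true  [g.acc == false]
32. n13.pre = 25  [25]
33. n20.wid = true  [B₀.wid == true]
34. n21.fin = -4  [-4]
35. n21.env = false  [B.wid == false]
36. n22.tag = true  [terminal]
37. n21.ok = 18  [D.fin + 22]
38. n20.lab = 0  [D.ok - 18]
39. n12.lab = -9  [B₁.lab + C.pre - 34]
40. n0.wid = 2  [B.lab + 11]
41. n0.pre = false  [false]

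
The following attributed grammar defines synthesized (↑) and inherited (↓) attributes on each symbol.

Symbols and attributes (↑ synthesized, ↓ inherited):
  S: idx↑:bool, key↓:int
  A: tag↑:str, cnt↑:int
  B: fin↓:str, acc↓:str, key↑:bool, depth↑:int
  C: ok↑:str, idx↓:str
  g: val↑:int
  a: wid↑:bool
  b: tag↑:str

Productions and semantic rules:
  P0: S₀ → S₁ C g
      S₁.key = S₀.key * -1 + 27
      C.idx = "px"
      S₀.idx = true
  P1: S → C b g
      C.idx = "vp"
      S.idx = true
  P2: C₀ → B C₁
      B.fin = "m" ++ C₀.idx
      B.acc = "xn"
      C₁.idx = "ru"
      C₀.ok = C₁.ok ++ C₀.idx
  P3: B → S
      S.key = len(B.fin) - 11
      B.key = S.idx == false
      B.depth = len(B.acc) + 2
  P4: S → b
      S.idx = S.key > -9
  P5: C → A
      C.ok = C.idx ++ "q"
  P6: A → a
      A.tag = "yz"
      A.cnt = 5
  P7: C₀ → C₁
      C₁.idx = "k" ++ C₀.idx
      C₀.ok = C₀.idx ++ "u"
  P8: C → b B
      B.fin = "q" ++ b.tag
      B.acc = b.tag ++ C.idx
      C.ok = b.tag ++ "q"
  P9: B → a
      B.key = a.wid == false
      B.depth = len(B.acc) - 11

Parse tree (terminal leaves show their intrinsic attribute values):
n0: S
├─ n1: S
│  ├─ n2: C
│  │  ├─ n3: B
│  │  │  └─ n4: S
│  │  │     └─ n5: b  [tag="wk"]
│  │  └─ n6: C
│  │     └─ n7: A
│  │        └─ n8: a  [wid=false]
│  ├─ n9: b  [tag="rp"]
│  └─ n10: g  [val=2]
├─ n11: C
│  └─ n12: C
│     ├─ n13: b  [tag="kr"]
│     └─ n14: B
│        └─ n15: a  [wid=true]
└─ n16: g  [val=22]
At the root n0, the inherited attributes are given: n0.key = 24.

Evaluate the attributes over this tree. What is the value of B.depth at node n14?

1. n0.key = 24  [given at root]
2. n1.key = 3  [S₀.key * -1 + 27]
3. n2.idx = "vp"  ["vp"]
4. n3.fin = "mvp"  ["m" ++ C₀.idx]
5. n3.acc = "xn"  ["xn"]
6. n4.key = -8  [len(B.fin) - 11]
7. n5.tag = "wk"  [terminal]
8. n4.idx = true  [S.key > -9]
9. n3.key = false  [S.idx == false]
10. n3.depth = 4  [len(B.acc) + 2]
11. n6.idx = "ru"  ["ru"]
12. n8.wid = false  [terminal]
13. n7.tag = "yz"  ["yz"]
14. n7.cnt = 5  [5]
15. n6.ok = "ruq"  [C.idx ++ "q"]
16. n2.ok = "ruqvp"  [C₁.ok ++ C₀.idx]
17. n9.tag = "rp"  [terminal]
18. n10.val = 2  [terminal]
19. n1.idx = true  [true]
20. n11.idx = "px"  ["px"]
21. n12.idx = "kpx"  ["k" ++ C₀.idx]
22. n13.tag = "kr"  [terminal]
23. n14.fin = "qkr"  ["q" ++ b.tag]
24. n14.acc = "krkpx"  [b.tag ++ C.idx]
25. n15.wid = true  [terminal]
26. n14.key = false  [a.wid == false]
27. n14.depth = -6  [len(B.acc) - 11]
28. n12.ok = "krq"  [b.tag ++ "q"]
29. n11.ok = "pxu"  [C₀.idx ++ "u"]
30. n16.val = 22  [terminal]
31. n0.idx = true  [true]

-6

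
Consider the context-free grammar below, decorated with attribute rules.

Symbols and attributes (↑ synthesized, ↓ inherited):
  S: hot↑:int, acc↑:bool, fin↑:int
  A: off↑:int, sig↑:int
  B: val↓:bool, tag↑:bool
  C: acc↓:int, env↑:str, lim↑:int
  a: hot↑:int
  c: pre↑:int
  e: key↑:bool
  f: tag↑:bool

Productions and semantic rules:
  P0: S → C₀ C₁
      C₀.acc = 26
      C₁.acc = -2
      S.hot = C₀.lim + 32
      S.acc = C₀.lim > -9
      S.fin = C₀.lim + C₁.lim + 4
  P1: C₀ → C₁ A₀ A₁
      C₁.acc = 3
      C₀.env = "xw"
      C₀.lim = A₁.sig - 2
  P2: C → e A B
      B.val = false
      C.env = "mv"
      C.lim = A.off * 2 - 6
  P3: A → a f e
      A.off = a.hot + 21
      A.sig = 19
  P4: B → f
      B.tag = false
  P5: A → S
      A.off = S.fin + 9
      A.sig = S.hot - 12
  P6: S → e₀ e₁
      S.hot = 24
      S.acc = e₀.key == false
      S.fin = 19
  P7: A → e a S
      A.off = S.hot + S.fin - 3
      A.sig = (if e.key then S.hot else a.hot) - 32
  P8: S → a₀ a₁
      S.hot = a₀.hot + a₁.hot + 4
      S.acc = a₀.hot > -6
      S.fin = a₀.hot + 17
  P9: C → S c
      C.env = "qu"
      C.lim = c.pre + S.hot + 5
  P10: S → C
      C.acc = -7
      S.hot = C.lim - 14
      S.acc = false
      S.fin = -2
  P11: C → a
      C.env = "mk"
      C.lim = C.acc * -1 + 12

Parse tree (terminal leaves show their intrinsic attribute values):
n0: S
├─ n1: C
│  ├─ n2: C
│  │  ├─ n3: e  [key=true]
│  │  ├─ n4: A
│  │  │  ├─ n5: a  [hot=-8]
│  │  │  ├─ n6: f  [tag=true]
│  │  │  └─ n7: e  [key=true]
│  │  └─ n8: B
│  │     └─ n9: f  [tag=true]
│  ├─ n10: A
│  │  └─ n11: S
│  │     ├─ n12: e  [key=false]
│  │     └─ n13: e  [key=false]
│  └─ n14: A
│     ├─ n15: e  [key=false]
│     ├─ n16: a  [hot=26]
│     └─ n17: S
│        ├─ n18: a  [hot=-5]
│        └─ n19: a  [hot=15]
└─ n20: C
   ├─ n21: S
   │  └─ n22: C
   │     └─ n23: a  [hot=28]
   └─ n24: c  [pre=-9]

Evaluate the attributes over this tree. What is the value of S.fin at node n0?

1. n1.acc = 26  [26]
2. n2.acc = 3  [3]
3. n3.key = true  [terminal]
4. n5.hot = -8  [terminal]
5. n6.tag = true  [terminal]
6. n7.key = true  [terminal]
7. n4.off = 13  [a.hot + 21]
8. n4.sig = 19  [19]
9. n8.val = false  [false]
10. n9.tag = true  [terminal]
11. n8.tag = false  [false]
12. n2.env = "mv"  ["mv"]
13. n2.lim = 20  [A.off * 2 - 6]
14. n12.key = false  [terminal]
15. n13.key = false  [terminal]
16. n11.hot = 24  [24]
17. n11.acc = true  [e₀.key == false]
18. n11.fin = 19  [19]
19. n10.off = 28  [S.fin + 9]
20. n10.sig = 12  [S.hot - 12]
21. n15.key = false  [terminal]
22. n16.hot = 26  [terminal]
23. n18.hot = -5  [terminal]
24. n19.hot = 15  [terminal]
25. n17.hot = 14  [a₀.hot + a₁.hot + 4]
26. n17.acc = true  [a₀.hot > -6]
27. n17.fin = 12  [a₀.hot + 17]
28. n14.off = 23  [S.hot + S.fin - 3]
29. n14.sig = -6  [(if e.key then S.hot else a.hot) - 32]
30. n1.env = "xw"  ["xw"]
31. n1.lim = -8  [A₁.sig - 2]
32. n20.acc = -2  [-2]
33. n22.acc = -7  [-7]
34. n23.hot = 28  [terminal]
35. n22.env = "mk"  ["mk"]
36. n22.lim = 19  [C.acc * -1 + 12]
37. n21.hot = 5  [C.lim - 14]
38. n21.acc = false  [false]
39. n21.fin = -2  [-2]
40. n24.pre = -9  [terminal]
41. n20.env = "qu"  ["qu"]
42. n20.lim = 1  [c.pre + S.hot + 5]
43. n0.hot = 24  [C₀.lim + 32]
44. n0.acc = true  [C₀.lim > -9]
45. n0.fin = -3  [C₀.lim + C₁.lim + 4]

-3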